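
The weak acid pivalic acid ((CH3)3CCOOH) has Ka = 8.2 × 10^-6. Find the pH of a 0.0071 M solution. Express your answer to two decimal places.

(CH3)3CCOOH ⇌ (CH3)3CCOO- + H+
From the ICE table, Ka = [H+]²/(0.0071 − [H+]) = 8.2 × 10^-6.
Neglecting [H+] in the denominator: [H+] = √(8.2 × 10^-6 × 0.0071) = 2.41 × 10^-4 M
([H+]/C₀ = 3.4% < 5%, so the approximation holds.)
pH = −log[H+] = −log(2.41 × 10^-4) = 3.62

pH = 3.62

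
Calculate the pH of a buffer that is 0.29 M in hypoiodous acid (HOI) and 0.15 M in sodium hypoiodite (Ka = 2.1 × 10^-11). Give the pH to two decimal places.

pKa = −log(2.1 × 10^-11) = 10.678
Using pH = pKa + log([base]/[acid]) with [base]/[acid] = 0.15/0.29:
pH = 10.678 + (-0.286) = 10.39

pH = 10.39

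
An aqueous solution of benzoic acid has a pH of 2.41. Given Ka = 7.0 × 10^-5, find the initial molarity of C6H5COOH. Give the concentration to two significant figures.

[H+] = 10^(-2.41) = 3.89 × 10^-3 M = x
Ka = x²/(C₀ − x) ⇒ C₀ = x + x²/Ka
C₀ = 3.89 × 10^-3 + (3.89 × 10^-3)²/(7.0 × 10^-5) = 2.20 × 10^-1 M

C₀ = 2.2 × 10^-1 M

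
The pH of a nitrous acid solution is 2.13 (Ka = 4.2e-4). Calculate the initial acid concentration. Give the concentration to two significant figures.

[H+] = 10^(-2.13) = 7.41 × 10^-3 M = x
Ka = x²/(C₀ − x) ⇒ C₀ = x + x²/Ka
C₀ = 7.41 × 10^-3 + (7.41 × 10^-3)²/(4.2 × 10^-4) = 1.38 × 10^-1 M

C₀ = 1.4 × 10^-1 M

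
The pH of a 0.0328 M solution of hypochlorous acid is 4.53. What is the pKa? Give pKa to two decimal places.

[H+] = 10^(-4.53) = 2.95 × 10^-5 M
At equilibrium [HA] = 0.0328 − 2.95 × 10^-5 = 3.28 × 10^-2 M
Ka = [H+][A-]/[HA] = (2.95 × 10^-5)² / 3.28 × 10^-2 = 2.65 × 10^-8
pKa = -log(2.65 × 10^-8) = 7.58

pKa = 7.58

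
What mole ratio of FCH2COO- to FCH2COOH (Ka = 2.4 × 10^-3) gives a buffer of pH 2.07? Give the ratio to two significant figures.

pKa = -log(2.4 × 10^-3) = 2.620
pH = pKa + log(r) ⇒ log(r) = 2.07 − 2.620 = -0.550
r = [FCH2COO-]/[FCH2COOH] = 10^(-0.550) = 0.282

ratio = 0.28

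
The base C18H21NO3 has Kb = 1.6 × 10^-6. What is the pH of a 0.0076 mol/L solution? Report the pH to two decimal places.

pH = 10.04

C18H21NO3 + H2O ⇌ C18H22NO3+ + OH-
From the ICE table, Kb = [OH-]²/(0.0076 − [OH-]) = 1.6 × 10^-6.
Since Kb ≪ C₀, [OH-] ≈ √(Kb·C₀) = 1.10 × 10^-4 M.
Check: 1.5% ionized — well under 5%, approximation valid.
pOH = −log(1.10 × 10^-4) = 3.96; pH = 14.00 − 3.96 = 10.04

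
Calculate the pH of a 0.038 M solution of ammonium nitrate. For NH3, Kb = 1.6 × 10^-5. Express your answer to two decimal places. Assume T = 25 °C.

pH = 5.31

NH4+ is the conjugate acid of the weak base NH3.
Ka = Kw/Kb = 1.0×10^-14 / 1.6 × 10^-5 = 6.25 × 10^-10
From the ICE table, Ka = [H+]²/(0.038 − [H+]) = 6.25 × 10^-10.
Neglecting [H+] in the denominator: [H+] = √(6.25 × 10^-10 × 0.038) = 4.87 × 10^-6 M
Check: 0.013% ionized — well under 5%, approximation valid.
pH = −log(4.87 × 10^-6) = 5.31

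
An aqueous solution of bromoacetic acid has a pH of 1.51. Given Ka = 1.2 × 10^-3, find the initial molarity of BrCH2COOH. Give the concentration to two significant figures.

C₀ = 8.3 × 10^-1 M

[H+] = 10^(-1.51) = 3.09 × 10^-2 M = x
Ka = x²/(C₀ − x) ⇒ C₀ = x + x²/Ka
C₀ = 3.09 × 10^-2 + (3.09 × 10^-2)²/(1.2 × 10^-3) = 8.27 × 10^-1 M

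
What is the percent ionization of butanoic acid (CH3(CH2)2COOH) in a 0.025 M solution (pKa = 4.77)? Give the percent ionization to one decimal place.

2.6%

CH3(CH2)2COOH ⇌ CH3(CH2)2COO- + H+; let x = [H+] at equilibrium.
Ka = 10^(−4.77) = 1.70 × 10^-5
x ≈ √(Ka·C₀) = √(1.70 × 10^-5 × 0.025) = 6.52 × 10^-4 M
% ionization = x/C₀ × 100% = 6.52 × 10^-4/0.025 × 100% = 2.6%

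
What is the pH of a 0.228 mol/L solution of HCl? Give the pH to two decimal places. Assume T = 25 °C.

pH = 0.64

HCl is a strong acid and dissociates completely, so [H+] = 0.228 M.
pH = -log(0.228) = 0.64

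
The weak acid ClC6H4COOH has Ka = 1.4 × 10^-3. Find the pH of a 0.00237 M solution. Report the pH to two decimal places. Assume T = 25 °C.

ClC6H4COOH ⇌ ClC6H4COO- + H+
Ka = [H+]²/(0.00237 − [H+]) = 1.4 × 10^-3
The 5% rule fails; solving [H+]² + Ka·[H+] − Ka·C₀ = 0 exactly:
[H+] = [−0.0014 + √(0.0014² + 1.33e-05)]/2 = 1.25 × 10^-3 M
pH = −log(1.25 × 10^-3) = 2.90

pH = 2.90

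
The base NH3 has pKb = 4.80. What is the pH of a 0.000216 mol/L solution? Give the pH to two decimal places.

NH3 + H2O ⇌ NH4+ + OH-
Kb = 10^(−4.80) = 1.58 × 10^-5
Kb = x²/(0.000216 − x) = 1.58 × 10^-5
Here C₀/Kb ≈ 13.7, so the small-x approximation fails. Use the quadratic:
x = [−1.58e-05 + √(1.58e-05² + 1.37e-08)]/2 = 5.11 × 10^-5 M
pOH = 4.29, so pH = 14.00 − pOH = 9.71

pH = 9.71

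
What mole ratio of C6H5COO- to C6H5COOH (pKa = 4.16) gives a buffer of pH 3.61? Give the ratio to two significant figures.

ratio = 0.28

pH = pKa + log(r) ⇒ log(r) = 3.61 − 4.16 = -0.55
r = [C6H5COO-]/[C6H5COOH] = 10^(-0.55) = 0.282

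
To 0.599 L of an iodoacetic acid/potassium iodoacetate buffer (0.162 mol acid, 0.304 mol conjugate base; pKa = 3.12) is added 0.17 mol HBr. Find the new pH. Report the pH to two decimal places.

pH = 2.73

Added H+ converts ICH2COO- to ICH2COOH: ICH2COOH → 0.332 mol, ICH2COO- → 0.134 mol.
pH = pKa + log(n_ICH2COO-/n_ICH2COOH) = 3.12 + log(0.134/0.332) = 3.12 + (-0.394)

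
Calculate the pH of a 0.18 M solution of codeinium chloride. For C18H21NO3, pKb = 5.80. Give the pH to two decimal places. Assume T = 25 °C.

pH = 4.47

C18H22NO3+ is the conjugate acid of the weak base C18H21NO3.
Kb = 10^(−5.80) = 1.58 × 10^-6
Ka = Kw/Kb = 1.0×10^-14 / 1.58 × 10^-6 = 6.33 × 10^-9
Ka = [H+]²/(0.18 − [H+]) = 6.33 × 10^-9
Since Ka ≪ C₀, [H+] ≈ √(Ka·C₀) = 3.38 × 10^-5 M.
Check: 0.019% ionized — well under 5%, approximation valid.
pH = −log(3.38 × 10^-5) = 4.47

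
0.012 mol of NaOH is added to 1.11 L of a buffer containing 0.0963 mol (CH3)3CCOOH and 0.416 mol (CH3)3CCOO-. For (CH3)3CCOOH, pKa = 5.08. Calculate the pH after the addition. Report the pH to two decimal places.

pH = 5.79

After neutralization: n((CH3)3CCOOH) = 0.0843 mol, n((CH3)3CCOO-) = 0.428 mol.
pH = pKa + log([A⁻]/[HA]) = 5.08 + log(0.428/0.0843) = 5.08 +0.706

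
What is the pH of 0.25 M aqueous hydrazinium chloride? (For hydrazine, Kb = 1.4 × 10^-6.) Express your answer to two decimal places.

N2H5+ is the conjugate acid of the weak base N2H4.
Ka = Kw/Kb = 1.0×10^-14 / 1.4 × 10^-6 = 7.14 × 10^-9
Ka = x²/(0.25 − x) = 7.14 × 10^-9
Assume x ≪ 0.25: x ≈ √(7.14 × 10^-9 × 0.25) = 4.22 × 10^-5 M
Check: 0.017% ionized — well under 5%, approximation valid.
pH = −log[H+] = −log(4.22 × 10^-5) = 4.37

pH = 4.37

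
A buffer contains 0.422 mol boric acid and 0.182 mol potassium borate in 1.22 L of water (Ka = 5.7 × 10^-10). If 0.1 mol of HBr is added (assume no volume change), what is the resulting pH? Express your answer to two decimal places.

After neutralization: n(B(OH)3) = 0.522 mol, n(B(OH)4-) = 0.082 mol.
pKa = −log(5.7 × 10^-10) = 9.244
pH = pKa + log([A⁻]/[HA]) = 9.244 + log(0.082/0.522) = 9.244 -0.804

pH = 8.44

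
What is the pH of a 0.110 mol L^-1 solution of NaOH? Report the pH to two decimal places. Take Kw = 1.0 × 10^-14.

pH = 13.04

NaOH is a strong base; [OH-] = 0.11 M.
pOH = -log(0.11) = 0.96
pH = 14.00 - 0.96 = 13.04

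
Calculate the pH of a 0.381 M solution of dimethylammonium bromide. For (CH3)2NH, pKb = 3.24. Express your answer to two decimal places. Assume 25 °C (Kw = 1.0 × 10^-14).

(CH3)2NH2+ is the conjugate acid of the weak base (CH3)2NH.
Kb = 10^(−3.24) = 5.75 × 10^-4
Ka = Kw/Kb = 1.0×10^-14 / 5.75 × 10^-4 = 1.74 × 10^-11
Let x = [H+] at equilibrium. Ka = x²/(0.381 − x).
Neglecting x in the denominator: x = √(1.74 × 10^-11 × 0.381) = 2.57 × 10^-6 M
pH = −log(2.57 × 10^-6) = 5.59

pH = 5.59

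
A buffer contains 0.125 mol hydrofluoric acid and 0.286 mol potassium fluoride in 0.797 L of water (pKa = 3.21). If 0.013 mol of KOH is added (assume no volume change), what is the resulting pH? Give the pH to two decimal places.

After neutralization: n(HF) = 0.112 mol, n(F-) = 0.299 mol.
Henderson–Hasselbalch with mole ratio 0.299/0.112: pH = 3.21 + (+0.426)

pH = 3.64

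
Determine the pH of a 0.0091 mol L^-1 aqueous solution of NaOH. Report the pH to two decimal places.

NaOH is a strong base; [OH-] = 0.0091 M.
pOH = -log(0.0091) = 2.04
pH = 14.00 - 2.04 = 11.96

pH = 11.96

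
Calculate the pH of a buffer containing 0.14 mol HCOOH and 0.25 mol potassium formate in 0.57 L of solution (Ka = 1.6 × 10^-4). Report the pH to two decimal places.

pH = 4.05

pKa = −log(1.6 × 10^-4) = 3.796
Using pH = pKa + log([base]/[acid]) with [base]/[acid] = 0.25/0.14:
pH = 3.796 + (+0.252) = 4.05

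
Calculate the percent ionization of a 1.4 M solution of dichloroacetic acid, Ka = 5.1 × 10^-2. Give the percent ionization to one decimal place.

Cl2CHCOOH ⇌ Cl2CHCOO- + H+; let x = [H+] at equilibrium.
Ka = x²/(C₀ − x); solving the quadratic gives x = 2.43 × 10^-1 M.
% ionization = x/C₀ × 100% = 2.43 × 10^-1/1.4 × 100% = 17.4%

17.4%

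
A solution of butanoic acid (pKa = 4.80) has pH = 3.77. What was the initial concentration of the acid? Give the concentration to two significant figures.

[H+] = 10^(-3.77) = 1.70 × 10^-4 M = x
Ka = 10^(−4.80) = 1.58 × 10^-5
Ka = x²/(C₀ − x) ⇒ C₀ = x + x²/Ka
C₀ = 1.70 × 10^-4 + (1.70 × 10^-4)²/(1.58 × 10^-5) = 2.00 × 10^-3 M

C₀ = 2.0 × 10^-3 M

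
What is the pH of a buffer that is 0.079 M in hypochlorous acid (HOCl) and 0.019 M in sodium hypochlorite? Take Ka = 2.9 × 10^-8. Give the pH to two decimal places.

pKa = −log(2.9 × 10^-8) = 7.538
Using pH = pKa + log([base]/[acid]) with [base]/[acid] = 0.019/0.079:
pH = 7.538 + (-0.619) = 6.92

pH = 6.92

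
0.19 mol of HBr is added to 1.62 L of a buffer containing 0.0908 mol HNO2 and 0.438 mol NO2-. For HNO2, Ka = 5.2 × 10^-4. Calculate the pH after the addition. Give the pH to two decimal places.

pH = 3.23

After neutralization: n(HNO2) = 0.281 mol, n(NO2-) = 0.248 mol.
pKa = −log(5.2 × 10^-4) = 3.284
pH = pKa + log(n_NO2-/n_HNO2) = 3.284 + log(0.248/0.281) = 3.284 + (-0.054)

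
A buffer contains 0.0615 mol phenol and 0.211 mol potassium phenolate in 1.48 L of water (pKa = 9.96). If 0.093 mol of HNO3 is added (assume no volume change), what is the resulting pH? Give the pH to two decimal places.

pH = 9.84

After neutralization: n(C6H5OH) = 0.154 mol, n(C6H5O-) = 0.118 mol.
pH = pKa + log(n_C6H5O-/n_C6H5OH) = 9.96 + log(0.118/0.154) = 9.96 + (-0.116)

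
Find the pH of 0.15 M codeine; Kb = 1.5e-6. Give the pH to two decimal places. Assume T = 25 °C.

C18H21NO3 + H2O ⇌ C18H22NO3+ + OH-
Let x = [OH-] at equilibrium. Kb = x²/(0.15 − x).
Since Kb ≪ C₀, x ≈ √(Kb·C₀) = 4.74 × 10^-4 M.
Check: 0.32% ionized — well under 5%, approximation valid.
pOH = 3.32, so pH = 14.00 − pOH = 10.68

pH = 10.68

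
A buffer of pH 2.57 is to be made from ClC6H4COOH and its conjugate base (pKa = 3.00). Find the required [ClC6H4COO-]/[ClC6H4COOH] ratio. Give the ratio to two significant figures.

pH = pKa + log(r) ⇒ log(r) = 2.57 − 3.00 = -0.43
r = [ClC6H4COO-]/[ClC6H4COOH] = 10^(-0.43) = 0.372

ratio = 0.37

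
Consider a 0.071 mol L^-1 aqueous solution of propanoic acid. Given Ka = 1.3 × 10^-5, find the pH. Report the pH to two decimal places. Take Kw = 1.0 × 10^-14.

CH3CH2COOH ⇌ CH3CH2COO- + H+
From the ICE table, Ka = [H+]²/(0.071 − [H+]) = 1.3 × 10^-5.
Neglecting [H+] in the denominator: [H+] = √(1.3 × 10^-5 × 0.071) = 9.61 × 10^-4 M
pH = −log[H+] = −log(9.61 × 10^-4) = 3.02

pH = 3.02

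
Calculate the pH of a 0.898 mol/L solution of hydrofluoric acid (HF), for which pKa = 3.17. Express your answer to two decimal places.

pH = 1.61

HF ⇌ F- + H+
Ka = 10^(−3.17) = 6.76 × 10^-4
Ka = [H+]²/(0.898 − [H+]) = 6.76 × 10^-4
Since Ka ≪ C₀, [H+] ≈ √(Ka·C₀) = 2.46 × 10^-2 M.
pH = −log(2.46 × 10^-2) = 1.61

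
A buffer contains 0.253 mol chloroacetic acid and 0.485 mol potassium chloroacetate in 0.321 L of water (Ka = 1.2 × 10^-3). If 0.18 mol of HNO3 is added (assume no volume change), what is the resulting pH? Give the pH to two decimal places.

pH = 2.77

After neutralization: n(ClCH2COOH) = 0.433 mol, n(ClCH2COO-) = 0.305 mol.
pKa = −log(1.2 × 10^-3) = 2.921
Henderson–Hasselbalch with mole ratio 0.305/0.433: pH = 2.921 + (-0.152)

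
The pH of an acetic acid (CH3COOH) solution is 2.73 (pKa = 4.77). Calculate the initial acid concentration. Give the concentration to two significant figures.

C₀ = 2.1 × 10^-1 M

[H+] = 10^(-2.73) = 1.86 × 10^-3 M = x
Ka = 10^(−4.77) = 1.70 × 10^-5
Ka = x²/(C₀ − x) ⇒ C₀ = x + x²/Ka
C₀ = 1.86 × 10^-3 + (1.86 × 10^-3)²/(1.70 × 10^-5) = 2.05 × 10^-1 M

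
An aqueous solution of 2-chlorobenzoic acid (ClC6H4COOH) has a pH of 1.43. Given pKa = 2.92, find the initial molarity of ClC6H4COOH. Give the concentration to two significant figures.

[H+] = 10^(-1.43) = 3.72 × 10^-2 M = x
Ka = 10^(−2.92) = 1.20 × 10^-3
Ka = x²/(C₀ − x) ⇒ C₀ = x + x²/Ka
C₀ = 3.72 × 10^-2 + (3.72 × 10^-2)²/(1.20 × 10^-3) = 1.19 M

C₀ = 1.2 M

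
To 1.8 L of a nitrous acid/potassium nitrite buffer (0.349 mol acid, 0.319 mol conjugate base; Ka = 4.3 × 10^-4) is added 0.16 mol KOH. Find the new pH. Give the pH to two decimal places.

OH- converts HNO2 to NO2-: HNO2 → 0.189 mol, NO2- → 0.479 mol.
pKa = −log(4.3 × 10^-4) = 3.367
pH = pKa + log([A⁻]/[HA]) = 3.367 + log(0.479/0.189) = 3.367 +0.404

pH = 3.77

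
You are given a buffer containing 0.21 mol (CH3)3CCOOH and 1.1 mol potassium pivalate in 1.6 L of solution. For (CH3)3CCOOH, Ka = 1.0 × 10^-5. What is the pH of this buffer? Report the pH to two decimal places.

pH = 5.72

pKa = −log(1.0 × 10^-5) = 5.000
Henderson–Hasselbalch: pH = pKa + log([(CH3)3CCOO-]/[(CH3)3CCOOH]) = 5.000 + log(1.1/0.21)
pH = 5.000 + (+0.719) = 5.72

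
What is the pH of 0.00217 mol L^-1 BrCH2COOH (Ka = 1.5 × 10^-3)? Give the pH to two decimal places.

pH = 2.92

BrCH2COOH ⇌ BrCH2COO- + H+
From the ICE table, Ka = [H+]²/(0.00217 − [H+]) = 1.5 × 10^-3.
Here C₀/Ka ≈ 1.45, so the small-[H+] approximation fails. Use the quadratic:
[H+] = [−0.0015 + √(0.0015² + 1.3e-05)]/2 = 1.20 × 10^-3 M
pH = −log[H+] = −log(1.20 × 10^-3) = 2.92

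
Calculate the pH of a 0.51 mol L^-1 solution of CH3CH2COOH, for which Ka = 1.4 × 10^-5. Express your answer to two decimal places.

CH3CH2COOH ⇌ CH3CH2COO- + H+
From the ICE table, Ka = [H+]²/(0.51 − [H+]) = 1.4 × 10^-5.
Assume [H+] ≪ 0.51: [H+] ≈ √(1.4 × 10^-5 × 0.51) = 2.67 × 10^-3 M
pH = −log[H+] = −log(2.67 × 10^-3) = 2.57

pH = 2.57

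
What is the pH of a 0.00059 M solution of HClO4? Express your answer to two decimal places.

HClO4 is a strong acid and dissociates completely, so [H+] = 0.00059 M.
pH = -log(0.00059) = 3.23

pH = 3.23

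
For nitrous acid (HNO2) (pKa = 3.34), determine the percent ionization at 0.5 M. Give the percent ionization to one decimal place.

HNO2 ⇌ NO2- + H+; let x = [H+] at equilibrium.
Ka = 10^(−3.34) = 4.57 × 10^-4
x ≈ √(Ka·C₀) = √(4.57 × 10^-4 × 0.5) = 1.51 × 10^-2 M
% ionization = x/C₀ × 100% = 1.51 × 10^-2/0.5 × 100% = 3.0%

3.0%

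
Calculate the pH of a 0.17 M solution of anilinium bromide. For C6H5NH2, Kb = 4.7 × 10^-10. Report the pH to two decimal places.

pH = 2.72

C6H5NH3+ is the conjugate acid of the weak base C6H5NH2.
Ka = Kw/Kb = 1.0×10^-14 / 4.7 × 10^-10 = 2.13 × 10^-5
Let x = [H+] at equilibrium. Ka = x²/(0.17 − x).
Neglecting x in the denominator: x = √(2.13 × 10^-5 × 0.17) = 1.90 × 10^-3 M
Check: 1.1% ionized — well under 5%, approximation valid.
pH = −log[H+] = −log(1.90 × 10^-3) = 2.72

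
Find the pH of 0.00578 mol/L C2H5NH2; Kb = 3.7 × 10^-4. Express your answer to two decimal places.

pH = 11.11

C2H5NH2 + H2O ⇌ C2H5NH3+ + OH-
From the ICE table, Kb = [OH-]²/(0.00578 − [OH-]) = 3.7 × 10^-4.
[OH-] is not negligible relative to C₀; solve [OH-]² + 0.00037·[OH-] − 2.14e-06 = 0.
[OH-] = (−Kb + √(Kb² + 4·Kb·C₀))/2 = 1.29 × 10^-3 M
pOH = −log(1.29 × 10^-3) = 2.89; pH = 14.00 − 2.89 = 11.11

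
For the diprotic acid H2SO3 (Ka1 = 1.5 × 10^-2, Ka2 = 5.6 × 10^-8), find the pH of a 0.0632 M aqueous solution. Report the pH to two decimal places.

Ka1 ≫ Ka2, so treat the first dissociation as the only significant source of H+.
Ka1 = x²/(0.0632 − x) = 1.5 × 10^-2
Solving the quadratic: x = (−Ka1 + √(Ka1² + 4·Ka1·C₀))/2 = 2.42 × 10^-2 M
pH = −log(2.42 × 10^-2) = 1.62

pH = 1.62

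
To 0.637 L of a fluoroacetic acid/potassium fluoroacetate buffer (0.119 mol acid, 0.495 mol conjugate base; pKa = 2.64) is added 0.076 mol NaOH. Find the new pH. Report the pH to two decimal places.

pH = 3.76

After neutralization: n(FCH2COOH) = 0.043 mol, n(FCH2COO-) = 0.571 mol.
pH = pKa + log([A⁻]/[HA]) = 2.64 + log(0.571/0.043) = 2.64 +1.123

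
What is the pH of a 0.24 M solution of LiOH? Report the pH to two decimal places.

LiOH is a strong base; [OH-] = 0.24 M.
pOH = -log(0.24) = 0.62
pH = 14.00 - 0.62 = 13.38

pH = 13.38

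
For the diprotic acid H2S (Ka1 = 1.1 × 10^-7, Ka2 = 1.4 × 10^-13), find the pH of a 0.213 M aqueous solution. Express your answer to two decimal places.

Since Ka1 ≫ Ka2, the first ionization dominates [H+].
Ka1 = x²/(0.213 − x) = 1.1 × 10^-7
x ≈ √(1.1 × 10^-7 × 0.213) = 1.53 × 10^-4 M
pH = −log(1.53 × 10^-4) = 3.82

pH = 3.82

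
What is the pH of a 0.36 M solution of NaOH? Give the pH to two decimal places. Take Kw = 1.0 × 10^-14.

NaOH is a strong base; [OH-] = 0.36 M.
pOH = -log(0.36) = 0.44
pH = 14.00 - 0.44 = 13.56

pH = 13.56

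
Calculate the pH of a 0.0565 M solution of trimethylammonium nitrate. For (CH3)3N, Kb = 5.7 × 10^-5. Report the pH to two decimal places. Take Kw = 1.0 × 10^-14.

pH = 5.50

(CH3)3NH+ is the conjugate acid of the weak base (CH3)3N.
Ka = Kw/Kb = 1.0×10^-14 / 5.7 × 10^-5 = 1.75 × 10^-10
Let x = [H+] at equilibrium. Ka = x²/(0.0565 − x).
Assume x ≪ 0.0565: x ≈ √(1.75 × 10^-10 × 0.0565) = 3.14 × 10^-6 M
pH = −log(3.14 × 10^-6) = 5.50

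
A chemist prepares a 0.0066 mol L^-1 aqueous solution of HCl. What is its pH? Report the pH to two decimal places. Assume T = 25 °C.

HCl is a strong acid and dissociates completely, so [H+] = 0.0066 M.
pH = -log(0.0066) = 2.18

pH = 2.18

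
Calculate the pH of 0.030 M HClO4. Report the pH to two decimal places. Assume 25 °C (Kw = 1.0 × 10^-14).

HClO4 is a strong acid and dissociates completely, so [H+] = 0.030 M.
pH = -log(0.03) = 1.52

pH = 1.52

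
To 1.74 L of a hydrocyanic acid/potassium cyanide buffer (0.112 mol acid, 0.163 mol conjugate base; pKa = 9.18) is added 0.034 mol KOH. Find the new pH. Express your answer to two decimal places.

pH = 9.58

After neutralization: n(HCN) = 0.078 mol, n(CN-) = 0.197 mol.
pH = pKa + log(n_CN-/n_HCN) = 9.18 + log(0.197/0.078) = 9.18 + (+0.402)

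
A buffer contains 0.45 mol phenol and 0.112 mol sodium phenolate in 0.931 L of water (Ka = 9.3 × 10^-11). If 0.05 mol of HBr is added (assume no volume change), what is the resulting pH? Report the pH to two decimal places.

pH = 9.12

Added H+ converts C6H5O- to C6H5OH: C6H5OH → 0.5 mol, C6H5O- → 0.062 mol.
pKa = −log(9.3 × 10^-11) = 10.032
Henderson–Hasselbalch with mole ratio 0.062/0.5: pH = 10.032 + (-0.907)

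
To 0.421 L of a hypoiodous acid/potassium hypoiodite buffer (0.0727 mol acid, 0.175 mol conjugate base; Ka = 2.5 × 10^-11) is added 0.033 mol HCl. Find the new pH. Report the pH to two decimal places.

After neutralization: n(HOI) = 0.106 mol, n(OI-) = 0.142 mol.
pKa = −log(2.5 × 10^-11) = 10.602
pH = pKa + log(n_OI-/n_HOI) = 10.602 + log(0.142/0.106) = 10.602 + (+0.127)

pH = 10.73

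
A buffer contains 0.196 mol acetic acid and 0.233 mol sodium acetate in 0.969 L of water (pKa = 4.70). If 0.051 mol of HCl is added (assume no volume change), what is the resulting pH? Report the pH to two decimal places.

pH = 4.57

After neutralization: n(CH3COOH) = 0.247 mol, n(CH3COO-) = 0.182 mol.
pH = pKa + log(n_CH3COO-/n_CH3COOH) = 4.70 + log(0.182/0.247) = 4.70 + (-0.133)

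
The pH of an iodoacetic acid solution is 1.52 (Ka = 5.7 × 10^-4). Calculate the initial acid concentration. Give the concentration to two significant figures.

[H+] = 10^(-1.52) = 3.02 × 10^-2 M = x
Ka = x²/(C₀ − x) ⇒ C₀ = x + x²/Ka
C₀ = 3.02 × 10^-2 + (3.02 × 10^-2)²/(5.7 × 10^-4) = 1.63 M

C₀ = 1.6 M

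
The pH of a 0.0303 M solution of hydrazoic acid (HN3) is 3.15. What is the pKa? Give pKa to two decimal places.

[H+] = 10^(-3.15) = 7.08 × 10^-4 M
At equilibrium [HA] = 0.0303 − 7.08 × 10^-4 = 2.96 × 10^-2 M
Ka = [H+][A-]/[HA] = (7.08 × 10^-4)² / 2.96 × 10^-2 = 1.69 × 10^-5
pKa = -log(1.69 × 10^-5) = 4.77

pKa = 4.77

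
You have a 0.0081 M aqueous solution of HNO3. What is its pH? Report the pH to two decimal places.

HNO3 is a strong acid and dissociates completely, so [H+] = 0.0081 M.
pH = -log(0.0081) = 2.09

pH = 2.09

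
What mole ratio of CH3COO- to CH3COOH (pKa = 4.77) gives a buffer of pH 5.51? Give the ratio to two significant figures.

pH = pKa + log(r) ⇒ log(r) = 5.51 − 4.77 = +0.74
r = [CH3COO-]/[CH3COOH] = 10^(+0.74) = 5.5

ratio = 5.5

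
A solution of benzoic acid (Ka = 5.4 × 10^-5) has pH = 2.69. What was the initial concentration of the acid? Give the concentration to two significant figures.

[H+] = 10^(-2.69) = 2.04 × 10^-3 M = x
Ka = x²/(C₀ − x) ⇒ C₀ = x + x²/Ka
C₀ = 2.04 × 10^-3 + (2.04 × 10^-3)²/(5.4 × 10^-5) = 7.91 × 10^-2 M

C₀ = 7.9 × 10^-2 M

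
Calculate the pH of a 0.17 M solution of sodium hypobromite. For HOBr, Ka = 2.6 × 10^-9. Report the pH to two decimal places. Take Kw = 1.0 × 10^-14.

OBr- is the conjugate base of the weak acid HOBr.
Kb = Kw/Ka = 1.0×10^-14 / 2.6 × 10^-9 = 3.85 × 10^-6
From the ICE table, Kb = [OH-]²/(0.17 − [OH-]) = 3.85 × 10^-6.
Neglecting [OH-] in the denominator: [OH-] = √(3.85 × 10^-6 × 0.17) = 8.09 × 10^-4 M
Check: 0.48% ionized — well under 5%, approximation valid.
pOH = −log(8.09 × 10^-4) = 3.09; pH = 14.00 − 3.09 = 10.91

pH = 10.91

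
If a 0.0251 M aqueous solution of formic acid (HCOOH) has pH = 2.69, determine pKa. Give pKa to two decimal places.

pKa = 3.74

[H+] = 10^(-2.69) = 2.04 × 10^-3 M
At equilibrium [HA] = 0.0251 − 2.04 × 10^-3 = 2.31 × 10^-2 M
Ka = [H+][A-]/[HA] = (2.04 × 10^-3)² / 2.31 × 10^-2 = 1.80 × 10^-4
pKa = -log(1.80 × 10^-4) = 3.74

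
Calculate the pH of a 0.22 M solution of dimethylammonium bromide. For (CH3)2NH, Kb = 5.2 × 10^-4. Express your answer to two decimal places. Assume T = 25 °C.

(CH3)2NH2+ is the conjugate acid of the weak base (CH3)2NH.
Ka = Kw/Kb = 1.0×10^-14 / 5.2 × 10^-4 = 1.92 × 10^-11
Ka = [H+]²/(0.22 − [H+]) = 1.92 × 10^-11
Since Ka ≪ C₀, [H+] ≈ √(Ka·C₀) = 2.06 × 10^-6 M.
([H+]/C₀ = 0.00093% < 5%, so the approximation holds.)
pH = −log(2.06 × 10^-6) = 5.69

pH = 5.69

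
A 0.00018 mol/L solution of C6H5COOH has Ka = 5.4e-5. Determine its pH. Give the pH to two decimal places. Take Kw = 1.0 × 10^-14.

C6H5COOH ⇌ C6H5COO- + H+
Ka = x²/(0.00018 − x) = 5.4 × 10^-5
The 5% rule fails; solving x² + Ka·x − Ka·C₀ = 0 exactly:
x = (−Ka + √(Ka² + 4·Ka·C₀))/2 = 7.52 × 10^-5 M
pH = −log(7.52 × 10^-5) = 4.12

pH = 4.12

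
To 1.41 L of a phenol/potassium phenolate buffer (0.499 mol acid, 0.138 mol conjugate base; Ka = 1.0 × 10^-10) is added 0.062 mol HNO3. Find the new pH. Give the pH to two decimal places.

Added H+ converts C6H5O- to C6H5OH: C6H5OH → 0.561 mol, C6H5O- → 0.076 mol.
pKa = −log(1.0 × 10^-10) = 10.000
pH = pKa + log([A⁻]/[HA]) = 10.000 + log(0.076/0.561) = 10.000 -0.868

pH = 9.13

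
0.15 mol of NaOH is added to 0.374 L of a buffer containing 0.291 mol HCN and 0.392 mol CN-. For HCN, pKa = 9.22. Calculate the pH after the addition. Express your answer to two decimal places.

OH- converts HCN to CN-: HCN → 0.141 mol, CN- → 0.542 mol.
pH = pKa + log([A⁻]/[HA]) = 9.22 + log(0.542/0.141) = 9.22 +0.585

pH = 9.80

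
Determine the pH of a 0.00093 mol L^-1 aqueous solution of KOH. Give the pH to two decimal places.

KOH is a strong base; [OH-] = 0.00093 M.
pOH = -log(0.00093) = 3.03
pH = 14.00 - 3.03 = 10.97

pH = 10.97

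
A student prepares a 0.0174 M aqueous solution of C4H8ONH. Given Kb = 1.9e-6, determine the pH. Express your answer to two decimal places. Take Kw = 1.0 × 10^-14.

pH = 10.26

C4H8ONH + H2O ⇌ C4H8ONH2+ + OH-
From the ICE table, Kb = [OH-]²/(0.0174 − [OH-]) = 1.9 × 10^-6.
Since Kb ≪ C₀, [OH-] ≈ √(Kb·C₀) = 1.82 × 10^-4 M.
Check: 1% ionized — well under 5%, approximation valid.
pOH = −log(1.82 × 10^-4) = 3.74; pH = 14.00 − 3.74 = 10.26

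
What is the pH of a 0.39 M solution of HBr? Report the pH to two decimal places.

HBr is a strong acid and dissociates completely, so [H+] = 0.39 M.
pH = -log(0.39) = 0.41

pH = 0.41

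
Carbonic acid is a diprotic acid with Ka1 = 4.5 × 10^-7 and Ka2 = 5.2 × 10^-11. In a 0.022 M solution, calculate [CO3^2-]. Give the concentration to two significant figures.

5.2 × 10^-11 M

First ionization gives [H+] ≈ [HCO3-] = 9.95 × 10^-5 M.
Second step: Ka2 = [H+][CO3^2-]/[HCO3-] ≈ [CO3^2-] (since [H+] ≈ [HCO3-]).
So [CO3^2-] ≈ Ka2.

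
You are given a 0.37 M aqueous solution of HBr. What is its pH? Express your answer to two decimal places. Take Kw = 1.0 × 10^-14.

HBr is a strong acid and dissociates completely, so [H+] = 0.37 M.
pH = -log(0.37) = 0.43

pH = 0.43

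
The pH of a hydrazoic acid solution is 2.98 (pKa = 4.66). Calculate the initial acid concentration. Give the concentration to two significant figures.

C₀ = 5.1 × 10^-2 M

[H+] = 10^(-2.98) = 1.05 × 10^-3 M = x
Ka = 10^(−4.66) = 2.19 × 10^-5
Ka = x²/(C₀ − x) ⇒ C₀ = x + x²/Ka
C₀ = 1.05 × 10^-3 + (1.05 × 10^-3)²/(2.19 × 10^-5) = 5.14 × 10^-2 M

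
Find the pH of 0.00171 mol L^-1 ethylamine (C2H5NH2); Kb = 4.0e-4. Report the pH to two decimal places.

pH = 10.81

C2H5NH2 + H2O ⇌ C2H5NH3+ + OH-
From the ICE table, Kb = x²/(0.00171 − x) = 4.0 × 10^-4.
x is not negligible relative to C₀; solve x² + 0.0004·x − 6.84e-07 = 0.
x = (−Kb + √(Kb² + 4·Kb·C₀))/2 = 6.51 × 10^-4 M
pOH = −log(6.51 × 10^-4) = 3.19; pH = 14.00 − 3.19 = 10.81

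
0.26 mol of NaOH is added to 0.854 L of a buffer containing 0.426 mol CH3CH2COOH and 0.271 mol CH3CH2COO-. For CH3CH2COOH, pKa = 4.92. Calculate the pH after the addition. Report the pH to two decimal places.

OH- converts CH3CH2COOH to CH3CH2COO-: CH3CH2COOH → 0.166 mol, CH3CH2COO- → 0.531 mol.
pH = pKa + log([A⁻]/[HA]) = 4.92 + log(0.531/0.166) = 4.92 +0.505

pH = 5.42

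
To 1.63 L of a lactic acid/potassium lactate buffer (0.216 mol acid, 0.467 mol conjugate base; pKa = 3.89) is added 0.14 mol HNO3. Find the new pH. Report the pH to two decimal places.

pH = 3.85

Added H+ converts CH3CH(OH)COO- to CH3CH(OH)COOH: CH3CH(OH)COOH → 0.356 mol, CH3CH(OH)COO- → 0.327 mol.
pH = pKa + log([A⁻]/[HA]) = 3.89 + log(0.327/0.356) = 3.89 -0.037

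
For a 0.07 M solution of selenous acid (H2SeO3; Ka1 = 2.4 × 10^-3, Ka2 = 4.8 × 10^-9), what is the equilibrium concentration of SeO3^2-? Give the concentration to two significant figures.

4.8 × 10^-9 M

First ionization gives [H+] ≈ [HSeO3-] = 1.18 × 10^-2 M.
Second step: Ka2 = [H+][SeO3^2-]/[HSeO3-] ≈ [SeO3^2-] (since [H+] ≈ [HSeO3-]).
So [SeO3^2-] ≈ Ka2.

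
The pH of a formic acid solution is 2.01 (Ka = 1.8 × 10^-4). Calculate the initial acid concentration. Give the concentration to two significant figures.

C₀ = 5.4 × 10^-1 M

[H+] = 10^(-2.01) = 9.77 × 10^-3 M = x
Ka = x²/(C₀ − x) ⇒ C₀ = x + x²/Ka
C₀ = 9.77 × 10^-3 + (9.77 × 10^-3)²/(1.8 × 10^-4) = 5.40 × 10^-1 M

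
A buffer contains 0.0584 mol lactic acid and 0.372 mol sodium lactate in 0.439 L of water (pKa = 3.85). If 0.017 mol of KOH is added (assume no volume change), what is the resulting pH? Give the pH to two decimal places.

OH- converts CH3CH(OH)COOH to CH3CH(OH)COO-: CH3CH(OH)COOH → 0.0414 mol, CH3CH(OH)COO- → 0.389 mol.
pH = pKa + log(n_CH3CH(OH)COO-/n_CH3CH(OH)COOH) = 3.85 + log(0.389/0.0414) = 3.85 + (+0.973)

pH = 4.82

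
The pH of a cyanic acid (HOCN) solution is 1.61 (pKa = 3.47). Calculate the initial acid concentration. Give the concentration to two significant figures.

[H+] = 10^(-1.61) = 2.45 × 10^-2 M = x
Ka = 10^(−3.47) = 3.39 × 10^-4
Ka = x²/(C₀ − x) ⇒ C₀ = x + x²/Ka
C₀ = 2.45 × 10^-2 + (2.45 × 10^-2)²/(3.39 × 10^-4) = 1.80 M

C₀ = 1.8 M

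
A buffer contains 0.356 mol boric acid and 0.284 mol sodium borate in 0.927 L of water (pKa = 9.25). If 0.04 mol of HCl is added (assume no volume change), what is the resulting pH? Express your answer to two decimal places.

pH = 9.04

After neutralization: n(B(OH)3) = 0.396 mol, n(B(OH)4-) = 0.244 mol.
pH = pKa + log(n_B(OH)4-/n_B(OH)3) = 9.25 + log(0.244/0.396) = 9.25 + (-0.210)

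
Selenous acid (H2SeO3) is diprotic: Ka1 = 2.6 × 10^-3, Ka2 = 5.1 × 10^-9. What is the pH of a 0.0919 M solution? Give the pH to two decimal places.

pH = 1.85

Ka1 ≫ Ka2, so treat the first dissociation as the only significant source of H+.
Ka1 = x²/(0.0919 − x) = 2.6 × 10^-3
Solving the quadratic: x = (−Ka1 + √(Ka1² + 4·Ka1·C₀))/2 = 1.42 × 10^-2 M
pH = −log(1.42 × 10^-2) = 1.85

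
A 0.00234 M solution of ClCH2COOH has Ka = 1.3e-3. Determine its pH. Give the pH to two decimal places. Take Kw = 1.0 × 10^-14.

pH = 2.92

ClCH2COOH ⇌ ClCH2COO- + H+
From the ICE table, Ka = x²/(0.00234 − x) = 1.3 × 10^-3.
x is not negligible relative to C₀; solve x² + 0.0013·x − 3.04e-06 = 0.
x = (−Ka + √(Ka² + 4·Ka·C₀))/2 = 1.21 × 10^-3 M
pH = −log(1.21 × 10^-3) = 2.92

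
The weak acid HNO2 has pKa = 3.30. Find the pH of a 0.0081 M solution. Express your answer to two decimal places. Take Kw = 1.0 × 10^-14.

HNO2 ⇌ NO2- + H+
Ka = 10^(−3.30) = 5.01 × 10^-4
Ka = x²/(0.0081 − x) = 5.01 × 10^-4
Here C₀/Ka ≈ 16.2, so the small-x approximation fails. Use the quadratic:
x = (−Ka + √(Ka² + 4·Ka·C₀))/2 = 1.78 × 10^-3 M
pH = −log(1.78 × 10^-3) = 2.75

pH = 2.75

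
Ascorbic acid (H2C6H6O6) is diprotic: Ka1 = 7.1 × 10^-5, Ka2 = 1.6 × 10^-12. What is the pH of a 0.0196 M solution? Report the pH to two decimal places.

Ka1 ≫ Ka2, so treat the first dissociation as the only significant source of H+.
Ka1 = x²/(0.0196 − x) = 7.1 × 10^-5
Solving the quadratic: x = (−Ka1 + √(Ka1² + 4·Ka1·C₀))/2 = 1.14 × 10^-3 M
pH = −log(1.14 × 10^-3) = 2.94

pH = 2.94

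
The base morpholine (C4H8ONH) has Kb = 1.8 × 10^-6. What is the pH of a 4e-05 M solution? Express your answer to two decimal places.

C4H8ONH + H2O ⇌ C4H8ONH2+ + OH-
Kb = [OH-]²/(4e-05 − [OH-]) = 1.8 × 10^-6
Here C₀/Kb ≈ 22.2, so the small-[OH-] approximation fails. Use the quadratic:
[OH-] = (−Kb + √(Kb² + 4·Kb·C₀))/2 = 7.63 × 10^-6 M
pOH = 5.12, so pH = 14.00 − pOH = 8.88

pH = 8.88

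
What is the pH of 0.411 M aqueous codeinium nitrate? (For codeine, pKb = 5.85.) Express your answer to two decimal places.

pH = 4.27

C18H22NO3+ is the conjugate acid of the weak base C18H21NO3.
Kb = 10^(−5.85) = 1.41 × 10^-6
Ka = Kw/Kb = 1.0×10^-14 / 1.41 × 10^-6 = 7.09 × 10^-9
Let x = [H+] at equilibrium. Ka = x²/(0.411 − x).
Assume x ≪ 0.411: x ≈ √(7.09 × 10^-9 × 0.411) = 5.40 × 10^-5 M
pH = −log[H+] = −log(5.40 × 10^-5) = 4.27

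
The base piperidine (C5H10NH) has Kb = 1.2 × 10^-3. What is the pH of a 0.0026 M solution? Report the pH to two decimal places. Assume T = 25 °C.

pH = 11.10

C5H10NH + H2O ⇌ C5H10NH2+ + OH-
From the ICE table, Kb = x²/(0.0026 − x) = 1.2 × 10^-3.
The 5% rule fails; solving x² + Kb·x − Kb·C₀ = 0 exactly:
x = (−Kb + √(Kb² + 4·Kb·C₀))/2 = 1.27 × 10^-3 M
pOH = 2.90, so pH = 14.00 − pOH = 11.10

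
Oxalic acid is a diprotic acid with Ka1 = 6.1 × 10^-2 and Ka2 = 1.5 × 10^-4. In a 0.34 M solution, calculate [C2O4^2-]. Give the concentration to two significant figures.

First ionization gives [H+] ≈ [HC2O4-] = 1.17 × 10^-1 M.
Second step: Ka2 = [H+][C2O4^2-]/[HC2O4-] ≈ [C2O4^2-] (since [H+] ≈ [HC2O4-]).
So [C2O4^2-] ≈ Ka2.

1.5 × 10^-4 M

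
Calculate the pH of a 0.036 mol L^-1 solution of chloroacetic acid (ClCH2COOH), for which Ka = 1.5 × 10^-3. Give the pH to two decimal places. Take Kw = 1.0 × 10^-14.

pH = 2.18

ClCH2COOH ⇌ ClCH2COO- + H+
Ka = [H+]²/(0.036 − [H+]) = 1.5 × 10^-3
The 5% rule fails; solving [H+]² + Ka·[H+] − Ka·C₀ = 0 exactly:
[H+] = [−0.0015 + √(0.0015² + 0.000216)]/2 = 6.64 × 10^-3 M
pH = −log(6.64 × 10^-3) = 2.18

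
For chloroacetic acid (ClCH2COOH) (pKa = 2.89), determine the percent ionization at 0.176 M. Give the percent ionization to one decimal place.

ClCH2COOH ⇌ ClCH2COO- + H+; let x = [H+] at equilibrium.
Ka = 10^(−2.89) = 1.29 × 10^-3
Solve x² + 0.00129x − 0.000227 = 0 → x = 1.44 × 10^-2 M
Fraction ionized = 1.44 × 10^-2 / 0.176 = 0.0818 → 8.2%

8.2%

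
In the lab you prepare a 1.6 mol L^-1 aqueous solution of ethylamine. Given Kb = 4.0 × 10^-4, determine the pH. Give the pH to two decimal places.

C2H5NH2 + H2O ⇌ C2H5NH3+ + OH-
From the ICE table, Kb = [OH-]²/(1.6 − [OH-]) = 4.0 × 10^-4.
Neglecting [OH-] in the denominator: [OH-] = √(4.0 × 10^-4 × 1.6) = 2.53 × 10^-2 M
pOH = 1.60, so pH = 14.00 − pOH = 12.40

pH = 12.40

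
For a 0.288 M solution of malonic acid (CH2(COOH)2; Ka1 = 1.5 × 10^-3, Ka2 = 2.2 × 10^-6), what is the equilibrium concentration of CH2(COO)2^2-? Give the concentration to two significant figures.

2.2 × 10^-6 M

First ionization gives [H+] ≈ [CH2(COOH)COO-] = 2.00 × 10^-2 M.
Second step: Ka2 = [H+][CH2(COO)2^2-]/[CH2(COOH)COO-] ≈ [CH2(COO)2^2-] (since [H+] ≈ [CH2(COOH)COO-]).
So [CH2(COO)2^2-] ≈ Ka2.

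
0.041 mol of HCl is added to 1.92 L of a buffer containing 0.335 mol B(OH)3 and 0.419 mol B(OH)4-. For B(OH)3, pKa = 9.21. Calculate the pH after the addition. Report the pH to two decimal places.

After neutralization: n(B(OH)3) = 0.376 mol, n(B(OH)4-) = 0.378 mol.
Henderson–Hasselbalch with mole ratio 0.378/0.376: pH = 9.21 + (+0.002)

pH = 9.21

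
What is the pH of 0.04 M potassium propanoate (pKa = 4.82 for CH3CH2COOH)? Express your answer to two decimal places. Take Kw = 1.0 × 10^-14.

CH3CH2COO- is the conjugate base of the weak acid CH3CH2COOH.
Ka = 10^(−4.82) = 1.51 × 10^-5
Kb = Kw/Ka = 1.0×10^-14 / 1.51 × 10^-5 = 6.62 × 10^-10
Kb = [OH-]²/(0.04 − [OH-]) = 6.62 × 10^-10
Assume [OH-] ≪ 0.04: [OH-] ≈ √(6.62 × 10^-10 × 0.04) = 5.15 × 10^-6 M
pOH = −log(5.15 × 10^-6) = 5.29; pH = 14.00 − 5.29 = 8.71

pH = 8.71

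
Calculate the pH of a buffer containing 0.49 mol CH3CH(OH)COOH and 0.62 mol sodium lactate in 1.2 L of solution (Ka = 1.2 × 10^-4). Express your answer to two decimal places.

pKa = −log(1.2 × 10^-4) = 3.921
Henderson–Hasselbalch: pH = pKa + log([CH3CH(OH)COO-]/[CH3CH(OH)COOH]) = 3.921 + log(0.62/0.49)
pH = 3.921 + (+0.102) = 4.02

pH = 4.02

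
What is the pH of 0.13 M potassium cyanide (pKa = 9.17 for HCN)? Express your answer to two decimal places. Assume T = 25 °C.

CN- is the conjugate base of the weak acid HCN.
Ka = 10^(−9.17) = 6.76 × 10^-10
Kb = Kw/Ka = 1.0×10^-14 / 6.76 × 10^-10 = 1.48 × 10^-5
Kb = [OH-]²/(0.13 − [OH-]) = 1.48 × 10^-5
Assume [OH-] ≪ 0.13: [OH-] ≈ √(1.48 × 10^-5 × 0.13) = 1.39 × 10^-3 M
([OH-]/C₀ = 1.1% < 5%, so the approximation holds.)
pOH = −log(1.39 × 10^-3) = 2.86; pH = 14.00 − 2.86 = 11.14

pH = 11.14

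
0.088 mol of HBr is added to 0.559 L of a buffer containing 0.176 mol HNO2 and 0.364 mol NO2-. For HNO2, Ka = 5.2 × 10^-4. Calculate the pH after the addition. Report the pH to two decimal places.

pH = 3.30

After neutralization: n(HNO2) = 0.264 mol, n(NO2-) = 0.276 mol.
pKa = −log(5.2 × 10^-4) = 3.284
pH = pKa + log(n_NO2-/n_HNO2) = 3.284 + log(0.276/0.264) = 3.284 + (+0.019)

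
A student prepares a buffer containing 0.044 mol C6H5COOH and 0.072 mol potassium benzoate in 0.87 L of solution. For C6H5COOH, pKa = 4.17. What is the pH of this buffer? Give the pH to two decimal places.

Using pH = pKa + log([base]/[acid]) with [base]/[acid] = 0.072/0.044:
pH = 4.17 + (+0.214) = 4.38

pH = 4.38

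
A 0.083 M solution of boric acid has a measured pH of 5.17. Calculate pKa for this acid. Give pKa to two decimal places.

[H+] = 10^(-5.17) = 6.76 × 10^-6 M
At equilibrium [HA] = 0.083 − 6.76 × 10^-6 = 8.30 × 10^-2 M
Ka = [H+][A-]/[HA] = (6.76 × 10^-6)² / 8.30 × 10^-2 = 5.51 × 10^-10
pKa = -log(5.51 × 10^-10) = 9.26

pKa = 9.26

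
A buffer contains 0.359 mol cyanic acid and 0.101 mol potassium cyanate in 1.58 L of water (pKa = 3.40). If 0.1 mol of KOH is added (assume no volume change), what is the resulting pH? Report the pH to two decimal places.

pH = 3.29

OH- converts HOCN to OCN-: HOCN → 0.259 mol, OCN- → 0.201 mol.
pH = pKa + log(n_OCN-/n_HOCN) = 3.40 + log(0.201/0.259) = 3.40 + (-0.110)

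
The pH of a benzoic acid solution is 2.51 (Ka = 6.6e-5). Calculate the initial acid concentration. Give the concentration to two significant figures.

C₀ = 1.5 × 10^-1 M

[H+] = 10^(-2.51) = 3.09 × 10^-3 M = x
Ka = x²/(C₀ − x) ⇒ C₀ = x + x²/Ka
C₀ = 3.09 × 10^-3 + (3.09 × 10^-3)²/(6.6 × 10^-5) = 1.48 × 10^-1 M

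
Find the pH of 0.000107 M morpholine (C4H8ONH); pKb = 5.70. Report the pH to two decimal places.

C4H8ONH + H2O ⇌ C4H8ONH2+ + OH-
Kb = 10^(−5.70) = 2.00 × 10^-6
Kb = [OH-]²/(0.000107 − [OH-]) = 2.00 × 10^-6
Here C₀/Kb ≈ 53.5, so the small-[OH-] approximation fails. Use the quadratic:
[OH-] = [−2e-06 + √(2e-06² + 8.56e-10)]/2 = 1.37 × 10^-5 M
pOH = 4.86, so pH = 14.00 − pOH = 9.14

pH = 9.14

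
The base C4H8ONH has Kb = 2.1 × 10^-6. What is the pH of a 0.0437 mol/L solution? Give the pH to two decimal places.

C4H8ONH + H2O ⇌ C4H8ONH2+ + OH-
Kb = x²/(0.0437 − x) = 2.1 × 10^-6
Assume x ≪ 0.0437: x ≈ √(2.1 × 10^-6 × 0.0437) = 3.03 × 10^-4 M
Check: 0.69% ionized — well under 5%, approximation valid.
pOH = −log(3.03 × 10^-4) = 3.52; pH = 14.00 − 3.52 = 10.48

pH = 10.48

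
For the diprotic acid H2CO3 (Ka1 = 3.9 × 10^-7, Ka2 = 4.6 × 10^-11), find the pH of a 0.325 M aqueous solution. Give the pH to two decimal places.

pH = 3.45

Ka1 ≫ Ka2, so treat the first dissociation as the only significant source of H+.
Ka1 = x²/(0.325 − x) = 3.9 × 10^-7
x ≈ √(3.9 × 10^-7 × 0.325) = 3.56 × 10^-4 M
pH = −log(3.56 × 10^-4) = 3.45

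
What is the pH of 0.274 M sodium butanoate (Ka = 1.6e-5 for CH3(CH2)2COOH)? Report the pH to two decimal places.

pH = 9.12

CH3(CH2)2COO- is the conjugate base of the weak acid CH3(CH2)2COOH.
Kb = Kw/Ka = 1.0×10^-14 / 1.6 × 10^-5 = 6.25 × 10^-10
Kb = [OH-]²/(0.274 − [OH-]) = 6.25 × 10^-10
Since Kb ≪ C₀, [OH-] ≈ √(Kb·C₀) = 1.31 × 10^-5 M.
pOH = 4.88, so pH = 14.00 − pOH = 9.12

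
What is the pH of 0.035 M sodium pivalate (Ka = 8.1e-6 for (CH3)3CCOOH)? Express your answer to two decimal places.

pH = 8.82

(CH3)3CCOO- is the conjugate base of the weak acid (CH3)3CCOOH.
Kb = Kw/Ka = 1.0×10^-14 / 8.1 × 10^-6 = 1.23 × 10^-9
From the ICE table, Kb = [OH-]²/(0.035 − [OH-]) = 1.23 × 10^-9.
Since Kb ≪ C₀, [OH-] ≈ √(Kb·C₀) = 6.56 × 10^-6 M.
Check: 0.019% ionized — well under 5%, approximation valid.
pOH = 5.18, so pH = 14.00 − pOH = 8.82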